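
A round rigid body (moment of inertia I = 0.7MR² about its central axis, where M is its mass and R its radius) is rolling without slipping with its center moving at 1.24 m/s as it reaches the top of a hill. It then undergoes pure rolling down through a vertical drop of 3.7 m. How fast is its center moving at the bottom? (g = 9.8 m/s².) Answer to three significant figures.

With I = 0.7MR², the ratio k = I/(MR²) is 0.7.
Pure rolling means v = ωR; then KE = ½Mv² + ½I(v/R)² = ½(1+k)Mv² = (17/20)Mv².
Conserving energy between top and bottom: (17/20)Mv² = (17/20)Mv₀² + Mgh, hence v² = v₀² + 2gh/(1+k).
v = √(1.24² + 2×9.8×3.7/1.7) = √44.2 ≈ 6.65 m/s.

v ≈ 6.65 m/s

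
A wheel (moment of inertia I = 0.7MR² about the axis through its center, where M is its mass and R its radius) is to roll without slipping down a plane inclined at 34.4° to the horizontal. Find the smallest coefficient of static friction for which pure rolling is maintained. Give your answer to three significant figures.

μ_min ≈ 0.282

For this body I = 0.7MR², i.e. k = I/(MR²) = 0.7.
Along the incline Mg sinθ − f = Ma, and torque about the center fR = Iα = kMR²(a/R) gives f = kMa.
These give a = g sinθ/(1+k) and the required friction f = kMg sinθ/(1+k).
The normal force is N = Mg cosθ, so μ_min = f/N = k tanθ/(1+k).
μ_min = 0.7 × tan34.4° / 1.7 ≈ 0.282.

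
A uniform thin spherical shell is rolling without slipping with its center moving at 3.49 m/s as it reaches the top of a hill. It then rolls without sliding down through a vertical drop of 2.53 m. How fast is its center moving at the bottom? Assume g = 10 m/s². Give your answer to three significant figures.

With I = (2/3)MR², the ratio k = I/(MR²) is 2/3.
Rolling without slipping gives ω = v/R, so the total kinetic energy is ½Mv² + ½Iω² = ½(1+k)Mv² = (5/6)Mv².
Conserving energy between top and bottom: (5/6)Mv² = (5/6)Mv₀² + Mgh, hence v² = v₀² + 2gh/(1+k).
v = √(3.49² + 2×10×2.53/1.667) = √42.54 ≈ 6.52 m/s.

v ≈ 6.52 m/s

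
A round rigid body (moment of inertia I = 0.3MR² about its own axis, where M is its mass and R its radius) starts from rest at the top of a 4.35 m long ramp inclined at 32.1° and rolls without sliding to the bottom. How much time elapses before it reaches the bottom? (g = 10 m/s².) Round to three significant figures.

t ≈ 1.46 s

Here I = 0.3MR², so the shape factor k = I/(MR²) = 0.3.
Along the incline Mg sinθ − f = Ma, and torque about the center fR = Iα = kMR²(a/R) gives f = kMa.
Hence a = g sinθ/(1+k) = 10×sin32.1°/1.3 = 4.088 m/s².
With constant a from rest, t = √(2L/a) = √(2·4.35/4.088) ≈ 1.46 s.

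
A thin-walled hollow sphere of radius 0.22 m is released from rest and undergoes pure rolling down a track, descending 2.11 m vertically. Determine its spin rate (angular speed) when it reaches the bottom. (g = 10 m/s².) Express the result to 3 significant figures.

For this body I = (2/3)MR², i.e. k = I/(MR²) = 2/3.
The rolling condition ω = v/R makes the rotational term ½I(v/R)² = ½kMv², so KE_total = ½(1+k)Mv² = (5/6)Mv².
Energy conservation Mgh = ½(1+k)Mv² gives v = √(2gh/(1+k)) = √(2 × 10 × 2.11 / 1.667) = 5.032 m/s.
The angular speed follows from ω = v/R = 5.032/0.22 ≈ 22.9 rad/s.

ω ≈ 22.9 rad/s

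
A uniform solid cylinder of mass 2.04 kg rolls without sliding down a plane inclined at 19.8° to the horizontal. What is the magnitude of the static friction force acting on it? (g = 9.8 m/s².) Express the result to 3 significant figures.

For this body I = (1/2)MR², i.e. k = I/(MR²) = 0.5.
Newton's second law down the slope: Mg sinθ − f = Ma. The torque equation fR = Iα (with α = a/R) gives f = kMa.
Combining, a = g sinθ/(1+k) and f = kMa = kMg sinθ/(1+k).
f = 0.5 × 2.04 × 9.8 × sin19.8° / 1.5 ≈ 2.26 N.

f ≈ 2.26 N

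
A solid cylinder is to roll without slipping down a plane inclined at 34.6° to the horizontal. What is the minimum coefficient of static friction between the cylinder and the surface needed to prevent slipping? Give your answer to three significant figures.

μ_min ≈ 0.230

With I = (1/2)MR², the ratio k = I/(MR²) is 0.5.
Translational: Mg sinθ − f = Ma. Rotational about the CM: fR = Iα = kMRa, so f = kMa.
These give a = g sinθ/(1+k) and the required friction f = kMg sinθ/(1+k).
The normal force is N = Mg cosθ, so μ_min = f/N = k tanθ/(1+k).
μ_min = 0.5 × tan34.6° / 1.5 ≈ 0.230.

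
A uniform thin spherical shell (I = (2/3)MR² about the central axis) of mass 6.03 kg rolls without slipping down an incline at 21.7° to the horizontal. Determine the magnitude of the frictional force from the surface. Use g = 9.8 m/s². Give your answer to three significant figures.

For this body I = (2/3)MR², i.e. k = I/(MR²) = 2/3.
Newton's second law down the slope: Mg sinθ − f = Ma. The torque equation fR = Iα (with α = a/R) gives f = kMa.
Combining, a = g sinθ/(1+k) and f = kMa = kMg sinθ/(1+k).
f = (2/3) × 6.03 × 9.8 × sin21.7° / 1.667 ≈ 8.74 N.

f ≈ 8.74 N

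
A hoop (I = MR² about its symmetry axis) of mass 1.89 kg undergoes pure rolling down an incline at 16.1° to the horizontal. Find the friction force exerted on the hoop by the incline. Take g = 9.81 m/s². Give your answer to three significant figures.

f ≈ 2.57 N

For this body I = MR², i.e. k = I/(MR²) = 1.
Newton's second law down the slope: Mg sinθ − f = Ma. The torque equation fR = Iα (with α = a/R) gives f = kMa.
Combining, a = g sinθ/(1+k) and f = kMa = kMg sinθ/(1+k).
f = 1 × 1.89 × 9.81 × sin16.1° / 2 ≈ 2.57 N.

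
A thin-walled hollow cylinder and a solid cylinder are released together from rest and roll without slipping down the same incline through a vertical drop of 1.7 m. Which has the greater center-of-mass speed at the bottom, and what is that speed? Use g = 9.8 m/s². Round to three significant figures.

For rolling without slipping, Mgh = ½(1+k)Mv² where k = I/(MR²), so v = √(2gh/(1+k)).
Thin-walled hollow cylinder: k = 1, giving v = √(2×9.8×1.7/2) = 4.082 m/s.
Solid cylinder: k = 0.5, giving v = √(2×9.8×1.7/1.5) = 4.713 m/s.
The smaller k wins: the solid cylinder, at ≈ 4.71 m/s.

the solid cylinder, at v ≈ 4.71 m/s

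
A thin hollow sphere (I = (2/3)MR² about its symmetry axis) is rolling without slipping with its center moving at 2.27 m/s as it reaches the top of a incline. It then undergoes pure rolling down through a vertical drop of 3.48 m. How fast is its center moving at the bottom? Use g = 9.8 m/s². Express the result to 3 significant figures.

With I = (2/3)MR², the ratio k = I/(MR²) is 2/3.
Rolling without slipping gives ω = v/R, so the total kinetic energy is ½Mv² + ½Iω² = ½(1+k)Mv² = (5/6)Mv².
Energy conservation: (5/6)Mv₀² + Mgh = (5/6)Mv², so v² = v₀² + 2gh/(1+k).
v = √(2.27² + 2×9.8×3.48/1.667) = √46.08 ≈ 6.79 m/s.

v ≈ 6.79 m/s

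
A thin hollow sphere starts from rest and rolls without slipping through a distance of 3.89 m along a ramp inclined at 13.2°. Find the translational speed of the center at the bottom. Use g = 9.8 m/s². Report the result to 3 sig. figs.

With I = (2/3)MR², the ratio k = I/(MR²) is 2/3.
Since it rolls without slipping, ω = v/R and KE = ½Mv² + ½Iω² = ½(1+k)Mv² = (5/6)Mv².
The vertical drop is h = L sinθ = 3.89 × sin13.2° = 0.8883 m.
Setting Mgh = (5/6)Mv² gives v = √(2gh/(1+k)) = √(2·9.8·0.8883/1.667) ≈ 3.23 m/s.

v ≈ 3.23 m/s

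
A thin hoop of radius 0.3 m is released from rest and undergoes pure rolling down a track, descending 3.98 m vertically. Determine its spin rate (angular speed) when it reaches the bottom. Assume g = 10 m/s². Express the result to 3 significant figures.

ω ≈ 21.0 rad/s

Here I = MR², so the shape factor k = I/(MR²) = 1.
Rolling without slipping gives ω = v/R, so the total kinetic energy is ½Mv² + ½Iω² = ½(1+k)Mv² = Mv².
Energy conservation Mgh = ½(1+k)Mv² gives v = √(2gh/(1+k)) = √(2 × 10 × 3.98 / 2) = 6.309 m/s.
Then ω = v/R = 6.309 / 0.3 ≈ 21.0 rad/s.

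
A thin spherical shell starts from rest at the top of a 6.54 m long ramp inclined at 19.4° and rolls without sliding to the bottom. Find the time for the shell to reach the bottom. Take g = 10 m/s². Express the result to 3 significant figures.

t ≈ 2.56 s

The moment of inertia is (2/3)MR², giving k ≡ I/(MR²) = 2/3.
Along the incline Mg sinθ − f = Ma, and torque about the center fR = Iα = kMR²(a/R) gives f = kMa.
Hence a = g sinθ/(1+k) = 10×sin19.4°/1.667 = 1.993 m/s².
Starting from rest, L = ½at², so t = √(2L/a) = √(2×6.54/1.993) ≈ 2.56 s.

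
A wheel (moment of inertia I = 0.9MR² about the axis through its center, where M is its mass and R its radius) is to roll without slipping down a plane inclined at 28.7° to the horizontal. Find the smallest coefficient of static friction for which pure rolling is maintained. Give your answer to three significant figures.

With I = 0.9MR², the ratio k = I/(MR²) is 0.9.
Newton's second law down the slope: Mg sinθ − f = Ma. The torque equation fR = Iα (with α = a/R) gives f = kMa.
These give a = g sinθ/(1+k) and the required friction f = kMg sinθ/(1+k).
With N = Mg cosθ, the no-slip condition f ≤ μN gives μ_min = f/N = k tanθ/(1+k).
μ_min = 0.9 × tan28.7° / 1.9 ≈ 0.259.

μ_min ≈ 0.259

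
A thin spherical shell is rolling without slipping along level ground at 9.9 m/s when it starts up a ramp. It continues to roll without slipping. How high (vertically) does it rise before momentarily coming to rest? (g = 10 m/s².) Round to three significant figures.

For this body I = (2/3)MR², i.e. k = I/(MR²) = 2/3.
Pure rolling means v = ωR; then KE = ½Mv² + ½I(v/R)² = ½(1+k)Mv² = (5/6)Mv².
At the top the kinetic energy is zero, so (5/6)Mv₀² = Mgh.
Thus h = (1+k)v₀²/(2g) = 1.667 × 9.9² / (2 × 10) ≈ 8.17 m.

h ≈ 8.17 m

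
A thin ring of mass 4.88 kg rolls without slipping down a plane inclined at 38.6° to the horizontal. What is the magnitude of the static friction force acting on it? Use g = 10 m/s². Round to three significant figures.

For this body I = MR², i.e. k = I/(MR²) = 1.
Along the incline Mg sinθ − f = Ma, and torque about the center fR = Iα = kMR²(a/R) gives f = kMa.
Combining, a = g sinθ/(1+k) and f = kMa = kMg sinθ/(1+k).
f = 1 × 4.88 × 10 × sin38.6° / 2 ≈ 15.2 N.

f ≈ 15.2 N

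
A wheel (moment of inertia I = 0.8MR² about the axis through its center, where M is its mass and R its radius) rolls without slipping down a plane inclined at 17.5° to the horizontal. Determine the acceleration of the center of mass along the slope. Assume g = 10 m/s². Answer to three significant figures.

Here I = 0.8MR², so the shape factor k = I/(MR²) = 0.8.
Translational: Mg sinθ − f = Ma. Rotational about the CM: fR = Iα = kMRa, so f = kMa.
Eliminating f: Mg sinθ = (1+k)Ma, so a = g sinθ/(1+k) = 10 × sin17.5° / 1.8 ≈ 1.67 m/s².

a ≈ 1.67 m/s²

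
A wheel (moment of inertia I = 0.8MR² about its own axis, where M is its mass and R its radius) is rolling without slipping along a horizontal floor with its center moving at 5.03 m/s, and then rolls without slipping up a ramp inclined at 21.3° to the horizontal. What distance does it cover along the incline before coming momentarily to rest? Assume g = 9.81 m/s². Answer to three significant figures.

d ≈ 6.39 m

Here I = 0.8MR², so the shape factor k = I/(MR²) = 0.8.
Rolling without slipping gives ω = v/R, so the total kinetic energy is ½Mv² + ½Iω² = ½(1+k)Mv² = (9/10)Mv².
Setting this equal to Mgh gives the vertical rise h = (1+k)v₀²/(2g) = 1.8×5.03²/(2×9.81) = 2.321 m.
The distance along the slope is d = h/sinθ = 2.321/sin21.3° ≈ 6.39 m.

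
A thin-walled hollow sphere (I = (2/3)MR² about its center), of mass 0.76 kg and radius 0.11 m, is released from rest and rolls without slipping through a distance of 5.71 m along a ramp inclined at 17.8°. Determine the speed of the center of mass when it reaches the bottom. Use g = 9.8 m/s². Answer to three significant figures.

Here I = (2/3)MR², so the shape factor k = I/(MR²) = 2/3.
Pure rolling means v = ωR; then KE = ½Mv² + ½I(v/R)² = ½(1+k)Mv² = (5/6)Mv².
The vertical drop is h = L sinθ = 5.71 × sin17.8° = 1.746 m.
Energy conservation: Mgh = (5/6)Mv², so v = √(2gh/(1+k)) = √(2 × 9.8 × 1.746 / 1.667) ≈ 4.53 m/s.

v ≈ 4.53 m/s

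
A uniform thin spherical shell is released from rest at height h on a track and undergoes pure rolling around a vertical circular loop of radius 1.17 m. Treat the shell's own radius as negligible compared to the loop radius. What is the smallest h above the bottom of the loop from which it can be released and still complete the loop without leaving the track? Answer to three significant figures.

The moment of inertia is (2/3)MR², giving k ≡ I/(MR²) = 2/3.
At the top, contact is just lost when gravity alone supplies the centripetal force: Mg = Mv_top²/r, i.e. v_top² = gr.
With ω = v/R, the kinetic energy at speed v is ½(1+k)Mv² = (5/6)Mv².
Energy conservation from release (height h) to the top (height 2r): Mgh = Mg(2r) + (5/6)M·gr.
Thus h_min = 2r + (1+k)r/2 = r(2 + 1.667/2) = 1.17 × 2.833 ≈ 3.32 m.

h_min ≈ 3.32 m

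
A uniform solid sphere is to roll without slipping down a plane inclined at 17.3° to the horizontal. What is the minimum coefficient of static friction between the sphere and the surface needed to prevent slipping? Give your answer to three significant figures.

μ_min ≈ 0.0890

For this body I = (2/5)MR², i.e. k = I/(MR²) = 0.4.
Along the incline Mg sinθ − f = Ma, and torque about the center fR = Iα = kMR²(a/R) gives f = kMa.
These give a = g sinθ/(1+k) and the required friction f = kMg sinθ/(1+k).
The normal force is N = Mg cosθ, so μ_min = f/N = k tanθ/(1+k).
μ_min = 0.4 × tan17.3° / 1.4 ≈ 0.0890.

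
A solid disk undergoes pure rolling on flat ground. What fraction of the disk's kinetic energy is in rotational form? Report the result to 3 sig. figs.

fraction ≈ 0.333

Here I = (1/2)MR², so the shape factor k = I/(MR²) = 0.5.
Since ω = v/R, the translational part is ½Mv² and the rotational part is ½I(v/R)² = ½kMv²; the total is ½(1+k)Mv².
The rotational fraction is therefore k/(1+k) = 0.5/1.5 ≈ 0.333.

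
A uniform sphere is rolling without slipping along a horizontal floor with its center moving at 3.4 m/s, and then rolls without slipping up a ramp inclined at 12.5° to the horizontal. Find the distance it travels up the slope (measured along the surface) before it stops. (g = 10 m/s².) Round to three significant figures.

d ≈ 3.74 m

The moment of inertia is (2/5)MR², giving k ≡ I/(MR²) = 0.4.
Rolling without slipping gives ω = v/R, so the total kinetic energy is ½Mv² + ½Iω² = ½(1+k)Mv² = (7/10)Mv².
Setting this equal to Mgh gives the vertical rise h = (1+k)v₀²/(2g) = 1.4×3.4²/(2×10) = 0.8092 m.
Along the incline, d = h/sinθ = 0.8092/sin12.5° ≈ 3.74 m.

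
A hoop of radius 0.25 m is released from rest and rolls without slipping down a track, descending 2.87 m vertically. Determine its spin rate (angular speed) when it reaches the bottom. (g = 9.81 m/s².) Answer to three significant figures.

ω ≈ 21.2 rad/s

Here I = MR², so the shape factor k = I/(MR²) = 1.
Since it rolls without slipping, ω = v/R and KE = ½Mv² + ½Iω² = ½(1+k)Mv² = Mv².
Energy conservation Mgh = ½(1+k)Mv² gives v = √(2gh/(1+k)) = √(2 × 9.81 × 2.87 / 2) = 5.306 m/s.
The angular speed follows from ω = v/R = 5.306/0.25 ≈ 21.2 rad/s.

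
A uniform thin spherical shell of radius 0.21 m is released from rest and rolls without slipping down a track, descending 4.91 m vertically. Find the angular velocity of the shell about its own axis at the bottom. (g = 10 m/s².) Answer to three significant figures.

With I = (2/3)MR², the ratio k = I/(MR²) is 2/3.
The rolling condition ω = v/R makes the rotational term ½I(v/R)² = ½kMv², so KE_total = ½(1+k)Mv² = (5/6)Mv².
Energy conservation Mgh = ½(1+k)Mv² gives v = √(2gh/(1+k)) = √(2 × 10 × 4.91 / 1.667) = 7.676 m/s.
Then ω = v/R = 7.676 / 0.21 ≈ 36.6 rad/s.

ω ≈ 36.6 rad/s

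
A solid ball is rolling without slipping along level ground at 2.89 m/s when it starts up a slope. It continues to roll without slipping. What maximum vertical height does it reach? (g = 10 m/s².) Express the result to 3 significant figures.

h ≈ 0.585 m

Here I = (2/5)MR², so the shape factor k = I/(MR²) = 0.4.
Since it rolls without slipping, ω = v/R and KE = ½Mv² + ½Iω² = ½(1+k)Mv² = (7/10)Mv².
At the top the kinetic energy is zero, so (7/10)Mv₀² = Mgh.
Thus h = (1+k)v₀²/(2g) = 1.4 × 2.89² / (2 × 10) ≈ 0.585 m.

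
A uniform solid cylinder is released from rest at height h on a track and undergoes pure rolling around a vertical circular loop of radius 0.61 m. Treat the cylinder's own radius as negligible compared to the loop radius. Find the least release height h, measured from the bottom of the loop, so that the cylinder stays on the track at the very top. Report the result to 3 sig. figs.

For this body I = (1/2)MR², i.e. k = I/(MR²) = 0.5.
At the top, contact is just lost when gravity alone supplies the centripetal force: Mg = Mv_top²/r, i.e. v_top² = gr.
With ω = v/R, the kinetic energy at speed v is ½(1+k)Mv² = (3/4)Mv².
Energy conservation from release (height h) to the top (height 2r): Mgh = Mg(2r) + (3/4)M·gr.
Thus h_min = 2r + (1+k)r/2 = r(2 + 1.5/2) = 0.61 × 2.75 ≈ 1.68 m.

h_min ≈ 1.68 m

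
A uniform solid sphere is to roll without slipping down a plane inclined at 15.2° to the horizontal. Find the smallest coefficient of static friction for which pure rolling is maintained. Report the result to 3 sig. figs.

For this body I = (2/5)MR², i.e. k = I/(MR²) = 0.4.
Along the incline Mg sinθ − f = Ma, and torque about the center fR = Iα = kMR²(a/R) gives f = kMa.
These give a = g sinθ/(1+k) and the required friction f = kMg sinθ/(1+k).
With N = Mg cosθ, the no-slip condition f ≤ μN gives μ_min = f/N = k tanθ/(1+k).
μ_min = 0.4 × tan15.2° / 1.4 ≈ 0.0776.

μ_min ≈ 0.0776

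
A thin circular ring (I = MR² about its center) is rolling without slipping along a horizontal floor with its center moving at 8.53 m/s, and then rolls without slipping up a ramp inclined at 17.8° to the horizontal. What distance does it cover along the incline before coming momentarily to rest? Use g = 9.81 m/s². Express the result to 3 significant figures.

For this body I = MR², i.e. k = I/(MR²) = 1.
Rolling without slipping gives ω = v/R, so the total kinetic energy is ½Mv² + ½Iω² = ½(1+k)Mv² = Mv².
Setting this equal to Mgh gives the vertical rise h = (1+k)v₀²/(2g) = 2×8.53²/(2×9.81) = 7.417 m.
Along the incline, d = h/sinθ = 7.417/sin17.8° ≈ 24.3 m.

d ≈ 24.3 m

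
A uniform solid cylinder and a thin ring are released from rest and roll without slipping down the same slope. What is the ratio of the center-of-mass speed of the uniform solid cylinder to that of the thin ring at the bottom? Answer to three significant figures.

Each satisfies Mgh = ½(1+k)Mv² with k = I/(MR²), so v ∝ 1/√(1+k).
For the uniform solid cylinder k = 0.5; for the thin ring k = 1.
v₁/v₂ = √((1+k₂)/(1+k₁)) = √(2/1.5) ≈ 1.15.

v_ratio ≈ 1.15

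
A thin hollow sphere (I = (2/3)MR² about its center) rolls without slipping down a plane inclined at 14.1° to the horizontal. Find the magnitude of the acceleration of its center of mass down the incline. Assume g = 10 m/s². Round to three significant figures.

For this body I = (2/3)MR², i.e. k = I/(MR²) = 2/3.
Newton's second law down the slope: Mg sinθ − f = Ma. The torque equation fR = Iα (with α = a/R) gives f = kMa.
Eliminating f: Mg sinθ = (1+k)Ma, so a = g sinθ/(1+k) = 10 × sin14.1° / 1.667 ≈ 1.46 m/s².

a ≈ 1.46 m/s²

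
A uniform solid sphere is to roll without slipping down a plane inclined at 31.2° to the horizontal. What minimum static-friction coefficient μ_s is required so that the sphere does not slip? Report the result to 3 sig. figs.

The moment of inertia is (2/5)MR², giving k ≡ I/(MR²) = 0.4.
Translational: Mg sinθ − f = Ma. Rotational about the CM: fR = Iα = kMRa, so f = kMa.
These give a = g sinθ/(1+k) and the required friction f = kMg sinθ/(1+k).
With N = Mg cosθ, the no-slip condition f ≤ μN gives μ_min = f/N = k tanθ/(1+k).
μ_min = 0.4 × tan31.2° / 1.4 ≈ 0.173.

μ_min ≈ 0.173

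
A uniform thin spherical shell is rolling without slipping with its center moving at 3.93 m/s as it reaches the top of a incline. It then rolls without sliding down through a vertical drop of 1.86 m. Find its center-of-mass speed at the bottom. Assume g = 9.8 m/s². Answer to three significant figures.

v ≈ 6.11 m/s

With I = (2/3)MR², the ratio k = I/(MR²) is 2/3.
The rolling condition ω = v/R makes the rotational term ½I(v/R)² = ½kMv², so KE_total = ½(1+k)Mv² = (5/6)Mv².
Conserving energy between top and bottom: (5/6)Mv² = (5/6)Mv₀² + Mgh, hence v² = v₀² + 2gh/(1+k).
v = √(3.93² + 2×9.8×1.86/1.667) = √37.32 ≈ 6.11 m/s.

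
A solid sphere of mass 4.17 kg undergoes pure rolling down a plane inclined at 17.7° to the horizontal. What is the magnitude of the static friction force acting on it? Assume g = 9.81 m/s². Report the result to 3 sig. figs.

The moment of inertia is (2/5)MR², giving k ≡ I/(MR²) = 0.4.
Translational: Mg sinθ − f = Ma. Rotational about the CM: fR = Iα = kMRa, so f = kMa.
Combining, a = g sinθ/(1+k) and f = kMa = kMg sinθ/(1+k).
f = 0.4 × 4.17 × 9.81 × sin17.7° / 1.4 ≈ 3.55 N.

f ≈ 3.55 N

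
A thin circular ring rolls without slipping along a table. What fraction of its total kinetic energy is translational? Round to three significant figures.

fraction ≈ 0.500

With I = MR², the ratio k = I/(MR²) is 1.
With ω = v/R, KE_trans = ½Mv² and KE_rot = ½Iω² = ½kMv², so KE_total = ½(1+k)Mv².
The translational fraction is therefore 1/(1+k) = 1/2 ≈ 0.500.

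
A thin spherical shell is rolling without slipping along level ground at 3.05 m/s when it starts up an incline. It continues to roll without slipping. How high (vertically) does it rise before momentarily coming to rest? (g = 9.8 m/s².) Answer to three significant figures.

For this body I = (2/3)MR², i.e. k = I/(MR²) = 2/3.
The rolling condition ω = v/R makes the rotational term ½I(v/R)² = ½kMv², so KE_total = ½(1+k)Mv² = (5/6)Mv².
All of this converts to potential energy at the highest point: (5/6)Mv₀² = Mgh.
Thus h = (1+k)v₀²/(2g) = 1.667 × 3.05² / (2 × 9.8) ≈ 0.791 m.

h ≈ 0.791 m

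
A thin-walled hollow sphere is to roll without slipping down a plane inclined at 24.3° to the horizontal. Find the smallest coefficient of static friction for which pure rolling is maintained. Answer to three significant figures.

μ_min ≈ 0.181

With I = (2/3)MR², the ratio k = I/(MR²) is 2/3.
Newton's second law down the slope: Mg sinθ − f = Ma. The torque equation fR = Iα (with α = a/R) gives f = kMa.
These give a = g sinθ/(1+k) and the required friction f = kMg sinθ/(1+k).
With N = Mg cosθ, the no-slip condition f ≤ μN gives μ_min = f/N = k tanθ/(1+k).
μ_min = (2/3) × tan24.3° / 1.667 ≈ 0.181.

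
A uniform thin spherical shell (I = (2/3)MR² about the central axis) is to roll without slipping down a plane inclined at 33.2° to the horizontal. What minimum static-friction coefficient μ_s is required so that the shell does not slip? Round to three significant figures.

For this body I = (2/3)MR², i.e. k = I/(MR²) = 2/3.
Along the incline Mg sinθ − f = Ma, and torque about the center fR = Iα = kMR²(a/R) gives f = kMa.
These give a = g sinθ/(1+k) and the required friction f = kMg sinθ/(1+k).
The normal force is N = Mg cosθ, so μ_min = f/N = k tanθ/(1+k).
μ_min = (2/3) × tan33.2° / 1.667 ≈ 0.262.

μ_min ≈ 0.262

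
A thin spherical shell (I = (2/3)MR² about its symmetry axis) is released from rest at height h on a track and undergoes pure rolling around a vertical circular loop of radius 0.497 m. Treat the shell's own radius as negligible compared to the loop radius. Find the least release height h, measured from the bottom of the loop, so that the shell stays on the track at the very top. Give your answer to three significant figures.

h_min ≈ 1.41 m

With I = (2/3)MR², the ratio k = I/(MR²) is 2/3.
At the top of the loop, the minimum-contact condition is Mg = Mv_top²/r, so v_top² = gr.
With ω = v/R, the kinetic energy at speed v is ½(1+k)Mv² = (5/6)Mv².
Energy conservation from release (height h) to the top (height 2r): Mgh = Mg(2r) + (5/6)M·gr.
Thus h_min = 2r + (1+k)r/2 = r(2 + 1.667/2) = 0.497 × 2.833 ≈ 1.41 m.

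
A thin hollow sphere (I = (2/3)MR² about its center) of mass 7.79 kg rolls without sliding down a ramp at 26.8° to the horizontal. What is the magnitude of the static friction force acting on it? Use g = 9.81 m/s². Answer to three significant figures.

f ≈ 13.8 N

The moment of inertia is (2/3)MR², giving k ≡ I/(MR²) = 2/3.
Translational: Mg sinθ − f = Ma. Rotational about the CM: fR = Iα = kMRa, so f = kMa.
Combining, a = g sinθ/(1+k) and f = kMa = kMg sinθ/(1+k).
f = (2/3) × 7.79 × 9.81 × sin26.8° / 1.667 ≈ 13.8 N.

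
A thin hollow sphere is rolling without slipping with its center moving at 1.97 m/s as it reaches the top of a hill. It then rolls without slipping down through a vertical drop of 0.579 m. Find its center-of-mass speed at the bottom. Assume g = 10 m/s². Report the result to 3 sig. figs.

v ≈ 3.29 m/s

With I = (2/3)MR², the ratio k = I/(MR²) is 2/3.
Pure rolling means v = ωR; then KE = ½Mv² + ½I(v/R)² = ½(1+k)Mv² = (5/6)Mv².
Energy conservation: (5/6)Mv₀² + Mgh = (5/6)Mv², so v² = v₀² + 2gh/(1+k).
v = √(1.97² + 2×10×0.579/1.667) = √10.83 ≈ 3.29 m/s.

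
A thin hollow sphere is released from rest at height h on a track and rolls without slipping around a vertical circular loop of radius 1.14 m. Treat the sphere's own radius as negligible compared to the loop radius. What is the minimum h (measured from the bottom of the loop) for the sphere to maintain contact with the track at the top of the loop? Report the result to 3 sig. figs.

For this body I = (2/3)MR², i.e. k = I/(MR²) = 2/3.
At the top, contact is just lost when gravity alone supplies the centripetal force: Mg = Mv_top²/r, i.e. v_top² = gr.
With ω = v/R, the kinetic energy at speed v is ½(1+k)Mv² = (5/6)Mv².
Energy conservation from release (height h) to the top (height 2r): Mgh = Mg(2r) + (5/6)M·gr.
Thus h_min = 2r + (1+k)r/2 = r(2 + 1.667/2) = 1.14 × 2.833 ≈ 3.23 m.

h_min ≈ 3.23 m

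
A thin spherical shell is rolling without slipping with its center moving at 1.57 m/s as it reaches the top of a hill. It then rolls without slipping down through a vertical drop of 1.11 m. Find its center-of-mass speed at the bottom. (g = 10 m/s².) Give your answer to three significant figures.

With I = (2/3)MR², the ratio k = I/(MR²) is 2/3.
Rolling without slipping gives ω = v/R, so the total kinetic energy is ½Mv² + ½Iω² = ½(1+k)Mv² = (5/6)Mv².
Conserving energy between top and bottom: (5/6)Mv² = (5/6)Mv₀² + Mgh, hence v² = v₀² + 2gh/(1+k).
v = √(1.57² + 2×10×1.11/1.667) = √15.78 ≈ 3.97 m/s.

v ≈ 3.97 m/s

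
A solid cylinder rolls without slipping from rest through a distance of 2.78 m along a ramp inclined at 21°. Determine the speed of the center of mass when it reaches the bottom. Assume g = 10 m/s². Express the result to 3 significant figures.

v ≈ 3.64 m/s

Here I = (1/2)MR², so the shape factor k = I/(MR²) = 0.5.
The rolling condition ω = v/R makes the rotational term ½I(v/R)² = ½kMv², so KE_total = ½(1+k)Mv² = (3/4)Mv².
The vertical drop is h = L sinθ = 2.78 × sin21° = 0.9963 m.
Energy conservation: Mgh = (3/4)Mv², so v = √(2gh/(1+k)) = √(2 × 10 × 0.9963 / 1.5) ≈ 3.64 m/s.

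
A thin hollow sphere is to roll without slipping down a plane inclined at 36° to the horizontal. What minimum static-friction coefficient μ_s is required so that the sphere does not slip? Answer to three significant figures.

μ_min ≈ 0.291

Here I = (2/3)MR², so the shape factor k = I/(MR²) = 2/3.
Along the incline Mg sinθ − f = Ma, and torque about the center fR = Iα = kMR²(a/R) gives f = kMa.
These give a = g sinθ/(1+k) and the required friction f = kMg sinθ/(1+k).
The normal force is N = Mg cosθ, so μ_min = f/N = k tanθ/(1+k).
μ_min = (2/3) × tan36° / 1.667 ≈ 0.291.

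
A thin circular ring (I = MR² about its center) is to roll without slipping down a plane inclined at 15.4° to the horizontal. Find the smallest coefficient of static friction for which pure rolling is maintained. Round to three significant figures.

For this body I = MR², i.e. k = I/(MR²) = 1.
Translational: Mg sinθ − f = Ma. Rotational about the CM: fR = Iα = kMRa, so f = kMa.
These give a = g sinθ/(1+k) and the required friction f = kMg sinθ/(1+k).
With N = Mg cosθ, the no-slip condition f ≤ μN gives μ_min = f/N = k tanθ/(1+k).
μ_min = 1 × tan15.4° / 2 ≈ 0.138.

μ_min ≈ 0.138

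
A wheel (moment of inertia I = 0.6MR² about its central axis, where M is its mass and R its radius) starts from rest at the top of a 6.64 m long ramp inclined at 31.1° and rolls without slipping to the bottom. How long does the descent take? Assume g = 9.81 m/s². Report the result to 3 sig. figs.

t ≈ 2.05 s

Here I = 0.6MR², so the shape factor k = I/(MR²) = 0.6.
Newton's second law down the slope: Mg sinθ − f = Ma. The torque equation fR = Iα (with α = a/R) gives f = kMa.
Hence a = g sinθ/(1+k) = 9.81×sin31.1°/1.6 = 3.167 m/s².
With constant a from rest, t = √(2L/a) = √(2·6.64/3.167) ≈ 2.05 s.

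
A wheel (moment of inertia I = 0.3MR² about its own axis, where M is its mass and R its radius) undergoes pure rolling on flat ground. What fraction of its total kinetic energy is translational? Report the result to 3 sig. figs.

fraction ≈ 0.769

With I = 0.3MR², the ratio k = I/(MR²) is 0.3.
Since ω = v/R, the translational part is ½Mv² and the rotational part is ½I(v/R)² = ½kMv²; the total is ½(1+k)Mv².
The translational fraction is therefore 1/(1+k) = 1/1.3 ≈ 0.769.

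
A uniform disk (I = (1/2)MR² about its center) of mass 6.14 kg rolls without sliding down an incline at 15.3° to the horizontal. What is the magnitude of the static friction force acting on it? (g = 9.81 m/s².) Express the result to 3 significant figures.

f ≈ 5.30 N

The moment of inertia is (1/2)MR², giving k ≡ I/(MR²) = 0.5.
Along the incline Mg sinθ − f = Ma, and torque about the center fR = Iα = kMR²(a/R) gives f = kMa.
Combining, a = g sinθ/(1+k) and f = kMa = kMg sinθ/(1+k).
f = 0.5 × 6.14 × 9.81 × sin15.3° / 1.5 ≈ 5.30 N.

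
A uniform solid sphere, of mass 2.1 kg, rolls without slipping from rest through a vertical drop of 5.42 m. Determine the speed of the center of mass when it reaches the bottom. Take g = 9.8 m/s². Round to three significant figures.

v ≈ 8.71 m/s

Here I = (2/5)MR², so the shape factor k = I/(MR²) = 0.4.
Rolling without slipping gives ω = v/R, so the total kinetic energy is ½Mv² + ½Iω² = ½(1+k)Mv² = (7/10)Mv².
Energy conservation: Mgh = (7/10)Mv², so v = √(2gh/(1+k)) = √(2 × 9.8 × 5.42 / 1.4) ≈ 8.71 m/s.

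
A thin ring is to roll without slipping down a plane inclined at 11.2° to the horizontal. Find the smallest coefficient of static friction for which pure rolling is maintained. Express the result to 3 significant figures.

With I = MR², the ratio k = I/(MR²) is 1.
Translational: Mg sinθ − f = Ma. Rotational about the CM: fR = Iα = kMRa, so f = kMa.
These give a = g sinθ/(1+k) and the required friction f = kMg sinθ/(1+k).
With N = Mg cosθ, the no-slip condition f ≤ μN gives μ_min = f/N = k tanθ/(1+k).
μ_min = 1 × tan11.2° / 2 ≈ 0.0990.

μ_min ≈ 0.0990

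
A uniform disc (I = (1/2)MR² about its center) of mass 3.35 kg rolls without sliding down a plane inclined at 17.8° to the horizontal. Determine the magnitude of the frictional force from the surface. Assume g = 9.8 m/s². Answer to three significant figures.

f ≈ 3.35 N

The moment of inertia is (1/2)MR², giving k ≡ I/(MR²) = 0.5.
Translational: Mg sinθ − f = Ma. Rotational about the CM: fR = Iα = kMRa, so f = kMa.
Combining, a = g sinθ/(1+k) and f = kMa = kMg sinθ/(1+k).
f = 0.5 × 3.35 × 9.8 × sin17.8° / 1.5 ≈ 3.35 N.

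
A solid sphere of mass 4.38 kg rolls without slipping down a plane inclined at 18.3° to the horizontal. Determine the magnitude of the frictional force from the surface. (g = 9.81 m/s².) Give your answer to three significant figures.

Here I = (2/5)MR², so the shape factor k = I/(MR²) = 0.4.
Newton's second law down the slope: Mg sinθ − f = Ma. The torque equation fR = Iα (with α = a/R) gives f = kMa.
Combining, a = g sinθ/(1+k) and f = kMa = kMg sinθ/(1+k).
f = 0.4 × 4.38 × 9.81 × sin18.3° / 1.4 ≈ 3.85 N.

f ≈ 3.85 N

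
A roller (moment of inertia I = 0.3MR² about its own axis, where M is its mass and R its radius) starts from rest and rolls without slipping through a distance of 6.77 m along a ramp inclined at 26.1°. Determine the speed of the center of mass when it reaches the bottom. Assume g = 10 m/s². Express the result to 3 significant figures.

The moment of inertia is 0.3MR², giving k ≡ I/(MR²) = 0.3.
Pure rolling means v = ωR; then KE = ½Mv² + ½I(v/R)² = ½(1+k)Mv² = (13/20)Mv².
The vertical drop is h = L sinθ = 6.77 × sin26.1° = 2.978 m.
Energy conservation: Mgh = (13/20)Mv², so v = √(2gh/(1+k)) = √(2 × 10 × 2.978 / 1.3) ≈ 6.77 m/s.

v ≈ 6.77 m/s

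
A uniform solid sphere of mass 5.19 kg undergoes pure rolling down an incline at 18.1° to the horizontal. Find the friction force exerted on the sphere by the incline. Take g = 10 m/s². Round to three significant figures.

The moment of inertia is (2/5)MR², giving k ≡ I/(MR²) = 0.4.
Along the incline Mg sinθ − f = Ma, and torque about the center fR = Iα = kMR²(a/R) gives f = kMa.
Combining, a = g sinθ/(1+k) and f = kMa = kMg sinθ/(1+k).
f = 0.4 × 5.19 × 10 × sin18.1° / 1.4 ≈ 4.61 N.

f ≈ 4.61 N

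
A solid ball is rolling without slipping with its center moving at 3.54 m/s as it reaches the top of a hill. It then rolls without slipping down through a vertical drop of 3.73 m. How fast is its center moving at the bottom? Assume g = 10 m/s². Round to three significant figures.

For this body I = (2/5)MR², i.e. k = I/(MR²) = 0.4.
The rolling condition ω = v/R makes the rotational term ½I(v/R)² = ½kMv², so KE_total = ½(1+k)Mv² = (7/10)Mv².
Energy conservation: (7/10)Mv₀² + Mgh = (7/10)Mv², so v² = v₀² + 2gh/(1+k).
v = √(3.54² + 2×10×3.73/1.4) = √65.82 ≈ 8.11 m/s.

v ≈ 8.11 m/s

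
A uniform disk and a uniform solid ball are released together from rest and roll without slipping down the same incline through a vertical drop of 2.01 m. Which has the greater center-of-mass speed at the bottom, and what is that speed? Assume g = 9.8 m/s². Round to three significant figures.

the uniform solid ball, at v ≈ 5.30 m/s

For rolling without slipping, Mgh = ½(1+k)Mv² where k = I/(MR²), so v = √(2gh/(1+k)).
Uniform disk: k = 0.5, giving v = √(2×9.8×2.01/1.5) = 5.125 m/s.
Uniform solid ball: k = 0.4, giving v = √(2×9.8×2.01/1.4) = 5.305 m/s.
The smaller k wins: the uniform solid ball, at ≈ 5.30 m/s.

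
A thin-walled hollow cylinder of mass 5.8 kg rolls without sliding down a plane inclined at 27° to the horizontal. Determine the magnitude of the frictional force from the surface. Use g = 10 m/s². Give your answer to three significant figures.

For this body I = MR², i.e. k = I/(MR²) = 1.
Along the incline Mg sinθ − f = Ma, and torque about the center fR = Iα = kMR²(a/R) gives f = kMa.
Combining, a = g sinθ/(1+k) and f = kMa = kMg sinθ/(1+k).
f = 1 × 5.8 × 10 × sin27° / 2 ≈ 13.2 N.

f ≈ 13.2 N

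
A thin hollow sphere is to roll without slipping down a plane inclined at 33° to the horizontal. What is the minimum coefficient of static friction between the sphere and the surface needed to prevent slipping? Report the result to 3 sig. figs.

μ_min ≈ 0.260

Here I = (2/3)MR², so the shape factor k = I/(MR²) = 2/3.
Translational: Mg sinθ − f = Ma. Rotational about the CM: fR = Iα = kMRa, so f = kMa.
These give a = g sinθ/(1+k) and the required friction f = kMg sinθ/(1+k).
With N = Mg cosθ, the no-slip condition f ≤ μN gives μ_min = f/N = k tanθ/(1+k).
μ_min = (2/3) × tan33° / 1.667 ≈ 0.260.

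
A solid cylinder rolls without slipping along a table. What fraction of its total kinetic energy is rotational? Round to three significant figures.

The moment of inertia is (1/2)MR², giving k ≡ I/(MR²) = 0.5.
Since ω = v/R, the translational part is ½Mv² and the rotational part is ½I(v/R)² = ½kMv²; the total is ½(1+k)Mv².
The rotational fraction is therefore k/(1+k) = 0.5/1.5 ≈ 0.333.

fraction ≈ 0.333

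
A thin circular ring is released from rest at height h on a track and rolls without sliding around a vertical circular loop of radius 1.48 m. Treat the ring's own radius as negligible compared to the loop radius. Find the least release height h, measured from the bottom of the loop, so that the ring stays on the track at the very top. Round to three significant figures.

The moment of inertia is MR², giving k ≡ I/(MR²) = 1.
At the top of the loop, the minimum-contact condition is Mg = Mv_top²/r, so v_top² = gr.
With ω = v/R, the kinetic energy at speed v is ½(1+k)Mv² = Mv².
Energy conservation from release (height h) to the top (height 2r): Mgh = Mg(2r) + M·gr.
Thus h_min = 2r + (1+k)r/2 = r(2 + 2/2) = 1.48 × 3 ≈ 4.44 m.

h_min ≈ 4.44 m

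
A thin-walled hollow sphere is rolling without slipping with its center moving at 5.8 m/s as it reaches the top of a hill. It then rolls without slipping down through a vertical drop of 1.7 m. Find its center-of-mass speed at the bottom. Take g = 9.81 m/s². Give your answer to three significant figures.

v ≈ 7.32 m/s

With I = (2/3)MR², the ratio k = I/(MR²) is 2/3.
Pure rolling means v = ωR; then KE = ½Mv² + ½I(v/R)² = ½(1+k)Mv² = (5/6)Mv².
Energy conservation: (5/6)Mv₀² + Mgh = (5/6)Mv², so v² = v₀² + 2gh/(1+k).
v = √(5.8² + 2×9.81×1.7/1.667) = √53.65 ≈ 7.32 m/s.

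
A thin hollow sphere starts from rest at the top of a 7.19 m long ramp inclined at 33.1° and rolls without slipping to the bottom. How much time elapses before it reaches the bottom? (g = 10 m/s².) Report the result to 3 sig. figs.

t ≈ 2.09 s

Here I = (2/3)MR², so the shape factor k = I/(MR²) = 2/3.
Translational: Mg sinθ − f = Ma. Rotational about the CM: fR = Iα = kMRa, so f = kMa.
Hence a = g sinθ/(1+k) = 10×sin33.1°/1.667 = 3.277 m/s².
Starting from rest, L = ½at², so t = √(2L/a) = √(2×7.19/3.277) ≈ 2.09 s.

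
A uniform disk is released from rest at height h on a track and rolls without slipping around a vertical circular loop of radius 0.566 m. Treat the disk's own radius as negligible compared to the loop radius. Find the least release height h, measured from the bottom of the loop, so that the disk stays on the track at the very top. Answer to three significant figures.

h_min ≈ 1.56 m

The moment of inertia is (1/2)MR², giving k ≡ I/(MR²) = 0.5.
At the top of the loop, the minimum-contact condition is Mg = Mv_top²/r, so v_top² = gr.
With ω = v/R, the kinetic energy at speed v is ½(1+k)Mv² = (3/4)Mv².
Energy conservation from release (height h) to the top (height 2r): Mgh = Mg(2r) + (3/4)M·gr.
Thus h_min = 2r + (1+k)r/2 = r(2 + 1.5/2) = 0.566 × 2.75 ≈ 1.56 m.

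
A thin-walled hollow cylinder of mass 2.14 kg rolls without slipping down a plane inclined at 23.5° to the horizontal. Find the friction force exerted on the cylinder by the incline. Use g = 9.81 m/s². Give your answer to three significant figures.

f ≈ 4.19 N

For this body I = MR², i.e. k = I/(MR²) = 1.
Along the incline Mg sinθ − f = Ma, and torque about the center fR = Iα = kMR²(a/R) gives f = kMa.
Combining, a = g sinθ/(1+k) and f = kMa = kMg sinθ/(1+k).
f = 1 × 2.14 × 9.81 × sin23.5° / 2 ≈ 4.19 N.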